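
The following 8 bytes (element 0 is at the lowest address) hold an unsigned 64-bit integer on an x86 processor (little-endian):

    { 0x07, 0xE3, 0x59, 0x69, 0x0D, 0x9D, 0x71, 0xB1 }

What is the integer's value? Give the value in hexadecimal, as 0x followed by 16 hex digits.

0xB1719D0D6959E307

Little-endian stores the least-significant byte at the lowest address.
Reassemble most-significant byte first: B1 71 9D 0D 69 59 E3 07 → 0xB1719D0D6959E307.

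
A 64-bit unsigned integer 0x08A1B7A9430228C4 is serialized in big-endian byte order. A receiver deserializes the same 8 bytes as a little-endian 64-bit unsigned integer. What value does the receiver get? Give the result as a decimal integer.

14134549920135749896

Stored big-endian, the bytes at ascending addresses are 08 A1 B7 A9 43 02 28 C4.
Read back as little-endian, the first byte is least significant, giving 0xC4280243A9B7A108.
0xC4280243A9B7A108 = 14134549920135749896.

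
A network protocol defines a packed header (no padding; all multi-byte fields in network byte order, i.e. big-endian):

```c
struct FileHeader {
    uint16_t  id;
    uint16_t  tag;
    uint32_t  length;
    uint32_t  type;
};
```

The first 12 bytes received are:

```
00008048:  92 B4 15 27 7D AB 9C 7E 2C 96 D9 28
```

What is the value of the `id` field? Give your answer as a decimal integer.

`id` is the first field, at byte offset 0, occupying 2 bytes.
Bytes at offsets 0..1: 92 B4.
Big-endian: lowest address holds the most-significant byte.
The bytes are already most-significant first: 0x92B4.
0x92B4 = 37556.

37556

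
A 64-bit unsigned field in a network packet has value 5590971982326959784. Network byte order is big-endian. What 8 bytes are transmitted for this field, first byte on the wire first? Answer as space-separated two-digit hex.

5590971982326959784 in hexadecimal, padded to 64 bits, is 0x4D971F654BC28EA8.
Split into bytes (most-significant first): 4D 97 1F 65 4B C2 8E A8.
Big-endian stores the most-significant byte at the lowest address.
So the memory order matches the most-significant-first order: 4D 97 1F 65 4B C2 8E A8.

4D 97 1F 65 4B C2 8E A8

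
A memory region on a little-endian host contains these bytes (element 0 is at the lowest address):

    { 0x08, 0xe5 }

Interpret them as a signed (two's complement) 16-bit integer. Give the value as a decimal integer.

-6904

Little-endian: lowest address holds the least-significant byte.
Reassemble most-significant byte first: E5 08 → 0xE508.
Top bit is set, so as a signed 16-bit value this is 0xE508 − 2^16 = -6904.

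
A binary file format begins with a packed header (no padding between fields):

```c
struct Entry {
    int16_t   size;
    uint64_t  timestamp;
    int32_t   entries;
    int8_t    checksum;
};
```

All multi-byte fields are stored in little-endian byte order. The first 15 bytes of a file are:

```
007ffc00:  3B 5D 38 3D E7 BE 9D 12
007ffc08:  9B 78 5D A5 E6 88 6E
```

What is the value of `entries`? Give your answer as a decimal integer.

-1998150307

`entries` follows `size` (2 B), `timestamp` (8 B), so it starts at offset 2 + 8 = 10 and occupies 4 bytes.
Bytes at offsets 10..13: 5D A5 E6 88.
In little-endian order the low byte comes first in memory.
Reassemble most-significant byte first: 88 E6 A5 5D → 0x88E6A55D.
Top bit is set, so as a signed 32-bit value this is 0x88E6A55D − 2^32 = -1998150307.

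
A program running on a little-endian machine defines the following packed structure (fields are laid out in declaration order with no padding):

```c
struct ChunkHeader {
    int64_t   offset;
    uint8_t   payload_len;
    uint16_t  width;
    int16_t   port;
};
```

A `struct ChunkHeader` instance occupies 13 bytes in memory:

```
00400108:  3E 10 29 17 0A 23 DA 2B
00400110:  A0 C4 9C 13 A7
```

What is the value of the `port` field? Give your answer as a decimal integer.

-22765

`port` follows `offset` (8 B), `payload_len` (1 B), `width` (2 B), so it starts at offset 8 + 1 + 2 = 11 and occupies 2 bytes.
Bytes at offsets 11..12: 13 A7.
Little-endian: lowest address holds the least-significant byte.
Reassemble most-significant byte first: A7 13 → 0xA713.
Top bit is set, so as a signed 16-bit value this is 0xA713 − 2^16 = -22765.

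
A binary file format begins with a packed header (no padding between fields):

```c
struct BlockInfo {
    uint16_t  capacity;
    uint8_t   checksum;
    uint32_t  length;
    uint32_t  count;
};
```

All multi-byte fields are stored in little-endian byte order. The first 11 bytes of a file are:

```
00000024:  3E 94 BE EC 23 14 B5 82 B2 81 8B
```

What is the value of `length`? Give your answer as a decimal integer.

`length` follows `capacity` (2 B), `checksum` (1 B), so it starts at offset 2 + 1 = 3 and occupies 4 bytes.
Bytes at offsets 3..6: EC 23 14 B5.
Little-endian stores the least-significant byte at the lowest address.
Reassemble most-significant byte first: B5 14 23 EC → 0xB51423EC.
0xB51423EC = 3037996012.

3037996012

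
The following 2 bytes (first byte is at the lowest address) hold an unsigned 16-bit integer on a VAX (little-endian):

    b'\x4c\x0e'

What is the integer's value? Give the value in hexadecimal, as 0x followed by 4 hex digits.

In little-endian order the low byte comes first in memory.
Reassemble most-significant byte first: 0E 4C → 0x0E4C.

0x0E4C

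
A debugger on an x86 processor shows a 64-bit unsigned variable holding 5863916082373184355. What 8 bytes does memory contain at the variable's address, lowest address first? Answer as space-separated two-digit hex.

63 CB 8D CA 9B D0 60 51

5863916082373184355 in hexadecimal, padded to 64 bits, is 0x5160D09BCA8DCB63.
Split into bytes (most-significant first): 51 60 D0 9B CA 8D CB 63.
Little-endian: lowest address holds the least-significant byte.
So at ascending addresses the bytes are 63 CB 8D CA 9B D0 60 51.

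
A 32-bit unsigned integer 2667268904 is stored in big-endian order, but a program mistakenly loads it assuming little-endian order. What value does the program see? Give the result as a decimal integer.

676068254

2667268904 in 32-bit hexadecimal is 0x9EFB4B28.
Stored big-endian, the bytes at ascending addresses are 9E FB 4B 28.
Read back as little-endian, the first byte is least significant, giving 0x284BFB9E.
0x284BFB9E = 676068254.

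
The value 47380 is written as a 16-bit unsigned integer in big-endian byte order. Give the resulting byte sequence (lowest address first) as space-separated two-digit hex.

B9 14

47380 in hexadecimal, padded to 16 bits, is 0xB914.
Split into bytes (most-significant first): B9 14.
Big-endian stores the most-significant byte at the lowest address.
So the memory order matches the most-significant-first order: B9 14.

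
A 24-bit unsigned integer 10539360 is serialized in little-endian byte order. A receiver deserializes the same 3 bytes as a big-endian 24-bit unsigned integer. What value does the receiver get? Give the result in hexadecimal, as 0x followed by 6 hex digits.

10539360 in 24-bit hexadecimal is 0xA0D160.
Stored little-endian, the bytes at ascending addresses are 60 D1 A0.
Read back as big-endian, the last byte is least significant, giving 0x60D1A0.

0x60D1A0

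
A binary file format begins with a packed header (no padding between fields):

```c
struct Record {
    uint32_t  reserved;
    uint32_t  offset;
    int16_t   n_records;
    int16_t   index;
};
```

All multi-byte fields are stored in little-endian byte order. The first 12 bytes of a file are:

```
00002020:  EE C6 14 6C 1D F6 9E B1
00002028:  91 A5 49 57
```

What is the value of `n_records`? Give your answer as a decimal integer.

`n_records` follows `reserved` (4 B), `offset` (4 B), so it starts at offset 4 + 4 = 8 and occupies 2 bytes.
Bytes at offsets 8..9: 91 A5.
Little-endian stores the least-significant byte at the lowest address.
Reassemble most-significant byte first: A5 91 → 0xA591.
Top bit is set, so as a signed 16-bit value this is 0xA591 − 2^16 = -23151.

-23151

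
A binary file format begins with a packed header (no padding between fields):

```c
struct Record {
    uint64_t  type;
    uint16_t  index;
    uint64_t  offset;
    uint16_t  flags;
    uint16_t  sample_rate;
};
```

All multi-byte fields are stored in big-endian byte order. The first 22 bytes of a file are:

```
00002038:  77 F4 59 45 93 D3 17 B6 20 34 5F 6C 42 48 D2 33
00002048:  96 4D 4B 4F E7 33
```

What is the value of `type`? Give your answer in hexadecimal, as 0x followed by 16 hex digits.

0x77F4594593D317B6

`type` is the first field, at byte offset 0, occupying 8 bytes.
Bytes at offsets 0..7: 77 F4 59 45 93 D3 17 B6.
Big-endian stores the most-significant byte at the lowest address.
The bytes are already most-significant first: 0x77F4594593D317B6.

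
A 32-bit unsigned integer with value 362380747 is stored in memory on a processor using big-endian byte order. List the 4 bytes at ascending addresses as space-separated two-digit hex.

15 99 7D CB

362380747 in hexadecimal, padded to 32 bits, is 0x15997DCB.
Split into bytes (most-significant first): 15 99 7D CB.
Big-endian: lowest address holds the most-significant byte.
So the memory order matches the most-significant-first order: 15 99 7D CB.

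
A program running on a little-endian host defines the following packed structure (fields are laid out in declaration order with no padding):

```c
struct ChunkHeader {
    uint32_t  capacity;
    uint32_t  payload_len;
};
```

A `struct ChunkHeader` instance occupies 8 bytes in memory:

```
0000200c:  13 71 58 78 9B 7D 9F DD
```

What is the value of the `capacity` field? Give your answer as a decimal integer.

2019062035

`capacity` is the first field, at byte offset 0, occupying 4 bytes.
Bytes at offsets 0..3: 13 71 58 78.
Little-endian: lowest address holds the least-significant byte.
Reassemble most-significant byte first: 78 58 71 13 → 0x78587113.
0x78587113 = 2019062035.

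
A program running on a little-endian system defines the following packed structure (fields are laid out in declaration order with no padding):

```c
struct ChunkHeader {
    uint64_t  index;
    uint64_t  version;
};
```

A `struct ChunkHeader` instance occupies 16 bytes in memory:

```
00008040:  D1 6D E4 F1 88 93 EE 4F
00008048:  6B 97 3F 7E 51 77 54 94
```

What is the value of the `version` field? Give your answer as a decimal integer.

`version` follows `index` (8 bytes), so it starts at byte offset 8 and occupies 8 bytes.
Bytes at offsets 8..15: 6B 97 3F 7E 51 77 54 94.
Little-endian: lowest address holds the least-significant byte.
Reassemble most-significant byte first: 94 54 77 51 7E 3F 97 6B → 0x945477517E3F976B.
0x945477517E3F976B = 10688299007551182699.

10688299007551182699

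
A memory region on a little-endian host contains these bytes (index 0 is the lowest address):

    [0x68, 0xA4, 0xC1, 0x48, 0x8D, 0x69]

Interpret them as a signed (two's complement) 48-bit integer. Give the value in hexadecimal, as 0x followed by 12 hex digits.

Little-endian: lowest address holds the least-significant byte.
Reassemble most-significant byte first: 69 8D 48 C1 A4 68 → 0x698D48C1A468.

0x698D48C1A468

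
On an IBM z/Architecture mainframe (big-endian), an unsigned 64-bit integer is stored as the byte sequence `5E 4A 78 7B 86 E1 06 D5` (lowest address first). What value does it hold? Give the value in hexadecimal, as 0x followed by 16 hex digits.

Big-endian stores the most-significant byte at the lowest address.
The bytes are already most-significant first: 0x5E4A787B86E106D5.

0x5E4A787B86E106D5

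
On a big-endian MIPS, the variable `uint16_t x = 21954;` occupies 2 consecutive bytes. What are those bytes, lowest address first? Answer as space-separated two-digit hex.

21954 in hexadecimal, padded to 16 bits, is 0x55C2.
Split into bytes (most-significant first): 55 C2.
Big-endian: lowest address holds the most-significant byte.
So the memory order matches the most-significant-first order: 55 C2.

55 C2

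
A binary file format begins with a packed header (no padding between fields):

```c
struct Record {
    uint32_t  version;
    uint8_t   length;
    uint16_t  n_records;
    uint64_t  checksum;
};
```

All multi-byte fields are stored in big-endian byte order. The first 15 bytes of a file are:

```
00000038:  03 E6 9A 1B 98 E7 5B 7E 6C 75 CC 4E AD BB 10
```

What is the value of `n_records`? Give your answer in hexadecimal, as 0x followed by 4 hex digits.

`n_records` follows `version` (4 B), `length` (1 B), so it starts at offset 4 + 1 = 5 and occupies 2 bytes.
Bytes at offsets 5..6: E7 5B.
Big-endian: lowest address holds the most-significant byte.
The bytes are already most-significant first: 0xE75B.

0xE75B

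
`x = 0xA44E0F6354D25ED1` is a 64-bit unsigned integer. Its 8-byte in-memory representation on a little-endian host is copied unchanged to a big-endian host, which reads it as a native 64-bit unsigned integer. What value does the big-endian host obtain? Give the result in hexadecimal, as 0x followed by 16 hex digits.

0xD15ED254630F4EA4

Stored little-endian, the bytes at ascending addresses are D1 5E D2 54 63 0F 4E A4.
Read back as big-endian, the last byte is least significant, giving 0xD15ED254630F4EA4.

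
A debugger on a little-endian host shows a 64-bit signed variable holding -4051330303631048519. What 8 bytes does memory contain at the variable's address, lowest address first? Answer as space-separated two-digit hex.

B9 C0 4B C0 8D C8 C6 C7

Two's complement of -4051330303631048519 in 64 bits: 4051330303631048519 = 0x383937723FB43F47; invert → 0xC7C6C88DC04BC0B8; add 1 → 0xC7C6C88DC04BC0B9.
Split into bytes (most-significant first): C7 C6 C8 8D C0 4B C0 B9.
Little-endian: lowest address holds the least-significant byte.
So at ascending addresses the bytes are B9 C0 4B C0 8D C8 C6 C7.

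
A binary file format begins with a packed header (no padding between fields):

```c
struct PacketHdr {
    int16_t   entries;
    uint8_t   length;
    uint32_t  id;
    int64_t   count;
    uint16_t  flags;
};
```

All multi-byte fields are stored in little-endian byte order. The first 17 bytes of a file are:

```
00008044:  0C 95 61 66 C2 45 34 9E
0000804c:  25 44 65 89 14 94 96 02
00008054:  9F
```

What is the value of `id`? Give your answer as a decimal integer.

876986982

`id` follows `entries` (2 B), `length` (1 B), so it starts at offset 2 + 1 = 3 and occupies 4 bytes.
Bytes at offsets 3..6: 66 C2 45 34.
Little-endian stores the least-significant byte at the lowest address.
Reassemble most-significant byte first: 34 45 C2 66 → 0x3445C266.
0x3445C266 = 876986982.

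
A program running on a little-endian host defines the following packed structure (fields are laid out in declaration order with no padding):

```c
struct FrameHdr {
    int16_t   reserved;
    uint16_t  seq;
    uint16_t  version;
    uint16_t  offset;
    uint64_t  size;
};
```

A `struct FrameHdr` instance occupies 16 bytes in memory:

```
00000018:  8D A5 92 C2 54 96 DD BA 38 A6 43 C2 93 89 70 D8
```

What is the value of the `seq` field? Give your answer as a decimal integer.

49810

`seq` follows `reserved` (2 bytes), so it starts at byte offset 2 and occupies 2 bytes.
Bytes at offsets 2..3: 92 C2.
In little-endian order the low byte comes first in memory.
Reassemble most-significant byte first: C2 92 → 0xC292.
0xC292 = 49810.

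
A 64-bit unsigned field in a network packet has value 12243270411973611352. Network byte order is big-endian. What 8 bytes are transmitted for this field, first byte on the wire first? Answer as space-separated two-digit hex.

A9 E8 D5 92 72 BC CF 58

12243270411973611352 in hexadecimal, padded to 64 bits, is 0xA9E8D59272BCCF58.
Split into bytes (most-significant first): A9 E8 D5 92 72 BC CF 58.
Big-endian stores the most-significant byte at the lowest address.
So the memory order matches the most-significant-first order: A9 E8 D5 92 72 BC CF 58.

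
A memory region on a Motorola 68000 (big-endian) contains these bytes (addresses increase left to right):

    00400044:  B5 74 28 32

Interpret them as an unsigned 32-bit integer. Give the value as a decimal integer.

Big-endian stores the most-significant byte at the lowest address.
The bytes are already most-significant first: 0xB5742832.
0xB5742832 = 3044288562.

3044288562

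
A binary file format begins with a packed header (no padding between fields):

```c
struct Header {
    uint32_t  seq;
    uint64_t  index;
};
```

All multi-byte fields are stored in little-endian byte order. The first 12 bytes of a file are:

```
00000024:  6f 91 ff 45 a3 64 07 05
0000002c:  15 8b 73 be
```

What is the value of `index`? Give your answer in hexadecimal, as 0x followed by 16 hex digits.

`index` follows `seq` (4 bytes), so it starts at byte offset 4 and occupies 8 bytes.
Bytes at offsets 4..11: A3 64 07 05 15 8B 73 BE.
Little-endian stores the least-significant byte at the lowest address.
Reassemble most-significant byte first: BE 73 8B 15 05 07 64 A3 → 0xBE738B15050764A3.

0xBE738B15050764A3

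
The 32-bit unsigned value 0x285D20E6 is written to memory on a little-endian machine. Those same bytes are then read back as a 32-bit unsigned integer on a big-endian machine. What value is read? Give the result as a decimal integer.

3860880680

Stored little-endian, the bytes at ascending addresses are E6 20 5D 28.
Read back as big-endian, the last byte is least significant, giving 0xE6205D28.
0xE6205D28 = 3860880680.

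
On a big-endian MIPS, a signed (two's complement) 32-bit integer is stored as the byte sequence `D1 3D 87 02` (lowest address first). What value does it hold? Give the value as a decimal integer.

In big-endian order the high byte comes first in memory.
The bytes are already most-significant first: 0xD13D8702.
Top bit is set, so as a signed 32-bit value this is 0xD13D8702 − 2^32 = -784496894.

-784496894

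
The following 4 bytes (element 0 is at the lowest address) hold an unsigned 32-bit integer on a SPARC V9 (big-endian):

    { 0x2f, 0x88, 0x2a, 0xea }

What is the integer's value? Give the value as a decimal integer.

Big-endian: lowest address holds the most-significant byte.
The bytes are already most-significant first: 0x2F882AEA.
0x2F882AEA = 797453034.

797453034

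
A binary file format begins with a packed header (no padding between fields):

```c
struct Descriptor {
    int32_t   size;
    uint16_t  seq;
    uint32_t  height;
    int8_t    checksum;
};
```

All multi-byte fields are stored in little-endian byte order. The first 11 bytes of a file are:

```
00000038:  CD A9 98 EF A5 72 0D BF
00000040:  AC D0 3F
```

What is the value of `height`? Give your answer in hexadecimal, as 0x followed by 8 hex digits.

`height` follows `size` (4 B), `seq` (2 B), so it starts at offset 4 + 2 = 6 and occupies 4 bytes.
Bytes at offsets 6..9: 0D BF AC D0.
In little-endian order the low byte comes first in memory.
Reassemble most-significant byte first: D0 AC BF 0D → 0xD0ACBF0D.

0xD0ACBF0D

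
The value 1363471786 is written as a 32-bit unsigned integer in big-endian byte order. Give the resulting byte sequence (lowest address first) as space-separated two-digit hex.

51 44 ED AA

1363471786 in hexadecimal, padded to 32 bits, is 0x5144EDAA.
Split into bytes (most-significant first): 51 44 ED AA.
Big-endian: lowest address holds the most-significant byte.
So the memory order matches the most-significant-first order: 51 44 ED AA.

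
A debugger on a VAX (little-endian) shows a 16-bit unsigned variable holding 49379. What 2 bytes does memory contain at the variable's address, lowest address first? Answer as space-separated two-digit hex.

49379 in hexadecimal, padded to 16 bits, is 0xC0E3.
Split into bytes (most-significant first): C0 E3.
Little-endian: lowest address holds the least-significant byte.
So at ascending addresses the bytes are E3 C0.

E3 C0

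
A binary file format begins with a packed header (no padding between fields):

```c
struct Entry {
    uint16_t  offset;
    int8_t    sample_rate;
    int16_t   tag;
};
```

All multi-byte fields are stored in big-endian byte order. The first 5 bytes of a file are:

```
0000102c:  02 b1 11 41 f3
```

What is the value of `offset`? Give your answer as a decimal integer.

`offset` is the first field, at byte offset 0, occupying 2 bytes.
Bytes at offsets 0..1: 02 B1.
In big-endian order the high byte comes first in memory.
The bytes are already most-significant first: 0x02B1.
0x02B1 = 689.

689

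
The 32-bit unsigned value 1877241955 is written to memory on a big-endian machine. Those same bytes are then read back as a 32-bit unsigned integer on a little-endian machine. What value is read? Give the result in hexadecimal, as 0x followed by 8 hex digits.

0x6370E46F

1877241955 in 32-bit hexadecimal is 0x6FE47063.
Stored big-endian, the bytes at ascending addresses are 6F E4 70 63.
Read back as little-endian, the first byte is least significant, giving 0x6370E46F.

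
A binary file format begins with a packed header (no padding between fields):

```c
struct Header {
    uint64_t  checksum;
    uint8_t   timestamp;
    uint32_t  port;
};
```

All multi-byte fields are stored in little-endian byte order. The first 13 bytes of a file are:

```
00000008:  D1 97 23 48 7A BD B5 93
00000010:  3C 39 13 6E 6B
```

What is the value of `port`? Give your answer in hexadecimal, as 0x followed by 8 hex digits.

0x6B6E1339

`port` follows `checksum` (8 B), `timestamp` (1 B), so it starts at offset 8 + 1 = 9 and occupies 4 bytes.
Bytes at offsets 9..12: 39 13 6E 6B.
Little-endian stores the least-significant byte at the lowest address.
Reassemble most-significant byte first: 6B 6E 13 39 → 0x6B6E1339.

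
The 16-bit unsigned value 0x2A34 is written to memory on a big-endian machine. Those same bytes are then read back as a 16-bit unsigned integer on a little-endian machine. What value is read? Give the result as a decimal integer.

Stored big-endian, the bytes at ascending addresses are 2A 34.
Read back as little-endian, the first byte is least significant, giving 0x342A.
0x342A = 13354.

13354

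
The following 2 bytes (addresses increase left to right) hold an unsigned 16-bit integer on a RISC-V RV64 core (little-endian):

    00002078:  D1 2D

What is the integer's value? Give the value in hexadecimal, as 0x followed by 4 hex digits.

Little-endian: lowest address holds the least-significant byte.
Reassemble most-significant byte first: 2D D1 → 0x2DD1.

0x2DD1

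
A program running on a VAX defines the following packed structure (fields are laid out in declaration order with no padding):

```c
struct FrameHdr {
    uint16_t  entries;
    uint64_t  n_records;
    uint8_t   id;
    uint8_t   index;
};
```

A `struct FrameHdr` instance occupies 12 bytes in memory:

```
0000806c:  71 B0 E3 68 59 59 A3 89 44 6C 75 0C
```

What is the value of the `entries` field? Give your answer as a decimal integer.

`entries` is the first field, at byte offset 0, occupying 2 bytes.
Bytes at offsets 0..1: 71 B0.
Little-endian stores the least-significant byte at the lowest address.
Reassemble most-significant byte first: B0 71 → 0xB071.
0xB071 = 45169.

45169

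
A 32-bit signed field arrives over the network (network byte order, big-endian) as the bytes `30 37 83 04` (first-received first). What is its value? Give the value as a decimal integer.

Big-endian: lowest address holds the most-significant byte.
The bytes are already most-significant first: 0x30378304.
0x30378304 = 808944388.

808944388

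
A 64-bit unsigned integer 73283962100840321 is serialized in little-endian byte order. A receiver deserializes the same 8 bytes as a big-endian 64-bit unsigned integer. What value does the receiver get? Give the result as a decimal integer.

73283962100840321 in 64-bit hexadecimal is 0x01045B6010C0F781.
Stored little-endian, the bytes at ascending addresses are 81 F7 C0 10 60 5B 04 01.
Read back as big-endian, the last byte is least significant, giving 0x81F7C010605B0401.
0x81F7C010605B0401 = 9365165126708823041.

9365165126708823041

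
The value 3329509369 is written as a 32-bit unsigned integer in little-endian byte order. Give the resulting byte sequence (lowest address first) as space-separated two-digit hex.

3329509369 in hexadecimal, padded to 32 bits, is 0xC67447F9.
Split into bytes (most-significant first): C6 74 47 F9.
In little-endian order the low byte comes first in memory.
So at ascending addresses the bytes are F9 47 74 C6.

F9 47 74 C6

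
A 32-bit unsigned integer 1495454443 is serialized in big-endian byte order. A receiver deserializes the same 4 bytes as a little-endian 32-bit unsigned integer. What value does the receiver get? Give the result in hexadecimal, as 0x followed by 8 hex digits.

0xEBD22259

1495454443 in 32-bit hexadecimal is 0x5922D2EB.
Stored big-endian, the bytes at ascending addresses are 59 22 D2 EB.
Read back as little-endian, the first byte is least significant, giving 0xEBD22259.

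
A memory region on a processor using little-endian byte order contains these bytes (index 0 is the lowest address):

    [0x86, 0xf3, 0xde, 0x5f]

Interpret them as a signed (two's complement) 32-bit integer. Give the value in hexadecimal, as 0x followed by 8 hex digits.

0x5FDEF386

In little-endian order the low byte comes first in memory.
Reassemble most-significant byte first: 5F DE F3 86 → 0x5FDEF386.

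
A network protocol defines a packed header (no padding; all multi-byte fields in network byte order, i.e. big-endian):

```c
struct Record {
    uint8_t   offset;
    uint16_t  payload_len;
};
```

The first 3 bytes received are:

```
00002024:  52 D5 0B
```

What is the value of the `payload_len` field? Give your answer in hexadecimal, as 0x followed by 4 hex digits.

0xD50B

`payload_len` follows `offset` (1 byte), so it starts at byte offset 1 and occupies 2 bytes.
Bytes at offsets 1..2: D5 0B.
Big-endian: lowest address holds the most-significant byte.
The bytes are already most-significant first: 0xD50B.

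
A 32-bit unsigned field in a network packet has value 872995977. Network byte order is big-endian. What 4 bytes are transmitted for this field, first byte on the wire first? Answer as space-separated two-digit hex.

34 08 DC 89

872995977 in hexadecimal, padded to 32 bits, is 0x3408DC89.
Split into bytes (most-significant first): 34 08 DC 89.
Big-endian stores the most-significant byte at the lowest address.
So the memory order matches the most-significant-first order: 34 08 DC 89.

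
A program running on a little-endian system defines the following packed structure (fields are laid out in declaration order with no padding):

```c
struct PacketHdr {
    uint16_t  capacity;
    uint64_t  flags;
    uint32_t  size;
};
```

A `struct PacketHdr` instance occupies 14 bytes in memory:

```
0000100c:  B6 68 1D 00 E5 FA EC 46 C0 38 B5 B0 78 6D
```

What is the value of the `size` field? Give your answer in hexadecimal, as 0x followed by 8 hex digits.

0x6D78B0B5

`size` follows `capacity` (2 B), `flags` (8 B), so it starts at offset 2 + 8 = 10 and occupies 4 bytes.
Bytes at offsets 10..13: B5 B0 78 6D.
Little-endian stores the least-significant byte at the lowest address.
Reassemble most-significant byte first: 6D 78 B0 B5 → 0x6D78B0B5.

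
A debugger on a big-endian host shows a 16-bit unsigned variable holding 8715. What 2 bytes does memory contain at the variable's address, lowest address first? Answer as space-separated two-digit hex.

22 0B

8715 in hexadecimal, padded to 16 bits, is 0x220B.
Split into bytes (most-significant first): 22 0B.
In big-endian order the high byte comes first in memory.
So the memory order matches the most-significant-first order: 22 0B.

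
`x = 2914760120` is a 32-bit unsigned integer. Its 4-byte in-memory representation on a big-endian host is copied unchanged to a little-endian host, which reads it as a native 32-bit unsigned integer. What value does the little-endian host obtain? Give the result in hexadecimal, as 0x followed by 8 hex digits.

0xB8B5BBAD

2914760120 in 32-bit hexadecimal is 0xADBBB5B8.
Stored big-endian, the bytes at ascending addresses are AD BB B5 B8.
Read back as little-endian, the first byte is least significant, giving 0xB8B5BBAD.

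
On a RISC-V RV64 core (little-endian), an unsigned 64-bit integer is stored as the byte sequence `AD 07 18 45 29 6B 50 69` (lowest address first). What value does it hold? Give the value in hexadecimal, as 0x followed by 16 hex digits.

Little-endian stores the least-significant byte at the lowest address.
Reassemble most-significant byte first: 69 50 6B 29 45 18 07 AD → 0x69506B29451807AD.

0x69506B29451807AD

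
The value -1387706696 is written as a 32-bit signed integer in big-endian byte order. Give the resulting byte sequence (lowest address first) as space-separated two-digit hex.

Two's complement of -1387706696 in 32 bits: 1387706696 = 0x52B6B948; invert → 0xAD4946B7; add 1 → 0xAD4946B8.
Split into bytes (most-significant first): AD 49 46 B8.
Big-endian: lowest address holds the most-significant byte.
So the memory order matches the most-significant-first order: AD 49 46 B8.

AD 49 46 B8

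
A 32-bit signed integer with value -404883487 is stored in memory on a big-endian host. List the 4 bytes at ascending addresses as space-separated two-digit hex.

E7 DD F7 E1

Two's complement of -404883487 in 32 bits: 404883487 = 0x1822081F; invert → 0xE7DDF7E0; add 1 → 0xE7DDF7E1.
Split into bytes (most-significant first): E7 DD F7 E1.
Big-endian stores the most-significant byte at the lowest address.
So the memory order matches the most-significant-first order: E7 DD F7 E1.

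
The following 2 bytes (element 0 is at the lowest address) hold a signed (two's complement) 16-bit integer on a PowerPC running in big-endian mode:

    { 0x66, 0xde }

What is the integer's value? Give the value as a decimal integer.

26334

Big-endian: lowest address holds the most-significant byte.
The bytes are already most-significant first: 0x66DE.
0x66DE = 26334.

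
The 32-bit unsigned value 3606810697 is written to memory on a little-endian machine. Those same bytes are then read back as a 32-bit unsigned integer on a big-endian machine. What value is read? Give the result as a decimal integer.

3606810697 in 32-bit hexadecimal is 0xD6FB9049.
Stored little-endian, the bytes at ascending addresses are 49 90 FB D6.
Read back as big-endian, the last byte is least significant, giving 0x4990FBD6.
0x4990FBD6 = 1234238422.

1234238422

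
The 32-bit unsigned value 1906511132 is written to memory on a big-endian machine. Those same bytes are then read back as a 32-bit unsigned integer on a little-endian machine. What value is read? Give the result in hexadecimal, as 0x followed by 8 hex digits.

0x1C0DA371

1906511132 in 32-bit hexadecimal is 0x71A30D1C.
Stored big-endian, the bytes at ascending addresses are 71 A3 0D 1C.
Read back as little-endian, the first byte is least significant, giving 0x1C0DA371.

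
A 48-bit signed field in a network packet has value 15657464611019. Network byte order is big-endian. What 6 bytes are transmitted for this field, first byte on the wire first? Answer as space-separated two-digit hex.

0E 3D 89 9D C0 CB

15657464611019 in hexadecimal, padded to 48 bits, is 0x0E3D899DC0CB.
Split into bytes (most-significant first): 0E 3D 89 9D C0 CB.
Big-endian stores the most-significant byte at the lowest address.
So the memory order matches the most-significant-first order: 0E 3D 89 9D C0 CB.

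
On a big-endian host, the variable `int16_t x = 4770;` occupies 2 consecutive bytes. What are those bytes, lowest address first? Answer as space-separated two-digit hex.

12 A2

4770 in hexadecimal, padded to 16 bits, is 0x12A2.
Split into bytes (most-significant first): 12 A2.
Big-endian stores the most-significant byte at the lowest address.
So the memory order matches the most-significant-first order: 12 A2.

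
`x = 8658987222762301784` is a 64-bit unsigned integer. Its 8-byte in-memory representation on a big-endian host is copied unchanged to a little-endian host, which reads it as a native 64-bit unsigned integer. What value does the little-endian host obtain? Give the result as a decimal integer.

8658987222762301784 in 64-bit hexadecimal is 0x782AE7007764A958.
Stored big-endian, the bytes at ascending addresses are 78 2A E7 00 77 64 A9 58.
Read back as little-endian, the first byte is least significant, giving 0x58A9647700E72A78.
0x58A9647700E72A78 = 6388748008680794744.

6388748008680794744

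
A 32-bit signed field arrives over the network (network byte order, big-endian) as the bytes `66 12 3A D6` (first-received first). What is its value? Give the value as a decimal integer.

1712470742

Big-endian stores the most-significant byte at the lowest address.
The bytes are already most-significant first: 0x66123AD6.
0x66123AD6 = 1712470742.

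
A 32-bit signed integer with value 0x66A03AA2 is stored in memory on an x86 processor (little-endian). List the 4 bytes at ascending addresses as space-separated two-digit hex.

A2 3A A0 66

Split into bytes (most-significant first): 66 A0 3A A2.
Little-endian: lowest address holds the least-significant byte.
So at ascending addresses the bytes are A2 3A A0 66.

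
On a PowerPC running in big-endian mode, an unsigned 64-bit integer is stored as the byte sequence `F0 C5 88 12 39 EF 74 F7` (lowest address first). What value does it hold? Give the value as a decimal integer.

Big-endian stores the most-significant byte at the lowest address.
The bytes are already most-significant first: 0xF0C5881239EF74F7.
0xF0C5881239EF74F7 = 17349422751377487095.

17349422751377487095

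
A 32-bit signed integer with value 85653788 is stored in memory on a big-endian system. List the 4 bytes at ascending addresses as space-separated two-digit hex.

85653788 in hexadecimal, padded to 32 bits, is 0x051AF91C.
Split into bytes (most-significant first): 05 1A F9 1C.
In big-endian order the high byte comes first in memory.
So the memory order matches the most-significant-first order: 05 1A F9 1C.

05 1A F9 1C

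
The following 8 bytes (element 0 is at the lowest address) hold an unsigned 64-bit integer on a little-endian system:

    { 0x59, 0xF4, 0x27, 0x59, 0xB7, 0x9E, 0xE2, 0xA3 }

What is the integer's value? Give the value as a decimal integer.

Little-endian stores the least-significant byte at the lowest address.
Reassemble most-significant byte first: A3 E2 9E B7 59 27 F4 59 → 0xA3E29EB75927F459.
0xA3E29EB75927F459 = 11809175683230856281.

11809175683230856281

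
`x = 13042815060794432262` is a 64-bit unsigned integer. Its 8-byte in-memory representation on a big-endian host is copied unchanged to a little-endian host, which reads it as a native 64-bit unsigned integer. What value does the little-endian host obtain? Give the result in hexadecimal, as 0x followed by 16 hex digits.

0x065BC4A9316301B5

13042815060794432262 in 64-bit hexadecimal is 0xB5016331A9C45B06.
Stored big-endian, the bytes at ascending addresses are B5 01 63 31 A9 C4 5B 06.
Read back as little-endian, the first byte is least significant, giving 0x065BC4A9316301B5.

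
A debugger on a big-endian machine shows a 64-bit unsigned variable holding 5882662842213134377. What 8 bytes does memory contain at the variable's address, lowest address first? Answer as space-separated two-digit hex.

51 A3 6A AF F3 80 F0 29

5882662842213134377 in hexadecimal, padded to 64 bits, is 0x51A36AAFF380F029.
Split into bytes (most-significant first): 51 A3 6A AF F3 80 F0 29.
In big-endian order the high byte comes first in memory.
So the memory order matches the most-significant-first order: 51 A3 6A AF F3 80 F0 29.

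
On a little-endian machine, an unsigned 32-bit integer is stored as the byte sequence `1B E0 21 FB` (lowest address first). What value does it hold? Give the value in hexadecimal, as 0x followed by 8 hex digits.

Little-endian stores the least-significant byte at the lowest address.
Reassemble most-significant byte first: FB 21 E0 1B → 0xFB21E01B.

0xFB21E01B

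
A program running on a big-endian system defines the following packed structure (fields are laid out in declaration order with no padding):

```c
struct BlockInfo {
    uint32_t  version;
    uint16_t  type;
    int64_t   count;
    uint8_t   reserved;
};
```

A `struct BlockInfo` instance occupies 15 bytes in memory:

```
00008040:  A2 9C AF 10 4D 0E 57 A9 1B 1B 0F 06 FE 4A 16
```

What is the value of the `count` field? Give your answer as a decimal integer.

6316609755394014794

`count` follows `version` (4 B), `type` (2 B), so it starts at offset 4 + 2 = 6 and occupies 8 bytes.
Bytes at offsets 6..13: 57 A9 1B 1B 0F 06 FE 4A.
Big-endian: lowest address holds the most-significant byte.
The bytes are already most-significant first: 0x57A91B1B0F06FE4A.
0x57A91B1B0F06FE4A = 6316609755394014794.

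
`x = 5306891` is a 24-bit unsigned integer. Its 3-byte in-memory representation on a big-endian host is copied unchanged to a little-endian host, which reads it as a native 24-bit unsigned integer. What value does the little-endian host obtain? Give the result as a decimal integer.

5306891 in 24-bit hexadecimal is 0x50FA0B.
Stored big-endian, the bytes at ascending addresses are 50 FA 0B.
Read back as little-endian, the first byte is least significant, giving 0x0BFA50.
0x0BFA50 = 784976.

784976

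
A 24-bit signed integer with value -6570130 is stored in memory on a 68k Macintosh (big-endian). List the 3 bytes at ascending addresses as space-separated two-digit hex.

9B BF 6E

Two's complement of -6570130 in 24 bits: 6570130 = 0x644092; invert → 0x9BBF6D; add 1 → 0x9BBF6E.
Split into bytes (most-significant first): 9B BF 6E.
Big-endian: lowest address holds the most-significant byte.
So the memory order matches the most-significant-first order: 9B BF 6E.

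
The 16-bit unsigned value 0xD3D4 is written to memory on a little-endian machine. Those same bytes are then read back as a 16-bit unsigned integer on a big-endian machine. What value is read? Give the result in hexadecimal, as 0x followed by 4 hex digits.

Stored little-endian, the bytes at ascending addresses are D4 D3.
Read back as big-endian, the last byte is least significant, giving 0xD4D3.

0xD4D3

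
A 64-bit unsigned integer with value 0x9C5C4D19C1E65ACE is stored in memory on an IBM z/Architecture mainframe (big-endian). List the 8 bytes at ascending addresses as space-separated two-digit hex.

9C 5C 4D 19 C1 E6 5A CE

Split into bytes (most-significant first): 9C 5C 4D 19 C1 E6 5A CE.
Big-endian: lowest address holds the most-significant byte.
So the memory order matches the most-significant-first order: 9C 5C 4D 19 C1 E6 5A CE.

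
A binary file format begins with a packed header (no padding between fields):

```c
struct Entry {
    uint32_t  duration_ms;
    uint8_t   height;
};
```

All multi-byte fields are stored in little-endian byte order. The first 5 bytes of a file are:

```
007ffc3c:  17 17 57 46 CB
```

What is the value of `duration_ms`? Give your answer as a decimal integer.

`duration_ms` is the first field, at byte offset 0, occupying 4 bytes.
Bytes at offsets 0..3: 17 17 57 46.
Little-endian: lowest address holds the least-significant byte.
Reassemble most-significant byte first: 46 57 17 17 → 0x46571717.
0x46571717 = 1180112663.

1180112663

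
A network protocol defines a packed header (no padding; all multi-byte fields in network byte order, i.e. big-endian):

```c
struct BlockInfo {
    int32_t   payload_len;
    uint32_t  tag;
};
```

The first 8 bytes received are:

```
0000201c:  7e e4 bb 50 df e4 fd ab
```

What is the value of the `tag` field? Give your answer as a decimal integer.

3756326315

`tag` follows `payload_len` (4 bytes), so it starts at byte offset 4 and occupies 4 bytes.
Bytes at offsets 4..7: DF E4 FD AB.
Big-endian: lowest address holds the most-significant byte.
The bytes are already most-significant first: 0xDFE4FDAB.
0xDFE4FDAB = 3756326315.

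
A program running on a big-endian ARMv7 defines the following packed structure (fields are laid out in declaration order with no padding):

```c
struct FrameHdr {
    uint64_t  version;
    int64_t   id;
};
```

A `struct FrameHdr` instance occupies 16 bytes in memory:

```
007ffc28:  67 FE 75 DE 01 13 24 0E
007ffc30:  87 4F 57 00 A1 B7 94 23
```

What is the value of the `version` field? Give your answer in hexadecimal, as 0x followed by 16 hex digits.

0x67FE75DE0113240E

`version` is the first field, at byte offset 0, occupying 8 bytes.
Bytes at offsets 0..7: 67 FE 75 DE 01 13 24 0E.
In big-endian order the high byte comes first in memory.
The bytes are already most-significant first: 0x67FE75DE0113240E.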